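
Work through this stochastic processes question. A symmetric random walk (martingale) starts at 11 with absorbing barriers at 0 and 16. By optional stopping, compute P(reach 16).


By optional stopping theorem: E(M at tau) = M(0) = 11
P(hit 16)*16 + P(hit 0)*0 = 11
P(hit 16) = (11 - 0)/(16 - 0) = 11/16 = 0.6875

0.6875


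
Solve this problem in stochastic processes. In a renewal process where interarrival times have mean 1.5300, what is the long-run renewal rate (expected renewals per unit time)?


Long-run renewal rate = 1/E(X)
= 1/1.5300
= 0.6536

0.6536


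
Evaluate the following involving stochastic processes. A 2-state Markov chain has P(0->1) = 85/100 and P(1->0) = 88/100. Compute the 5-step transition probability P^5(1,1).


Computing P^5 by matrix multiplication.
P = [[0.1500, 0.8500], [0.8800, 0.1200]]
After raising P to the power 5:
P^5(1,1) = 0.3859

0.3859


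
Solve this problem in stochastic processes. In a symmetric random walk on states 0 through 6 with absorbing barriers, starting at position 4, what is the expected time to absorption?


For symmetric RW on 0,...,N with absorbing barriers, E(i) = i*(N-i)
E(4) = 4 * 2 = 8

8


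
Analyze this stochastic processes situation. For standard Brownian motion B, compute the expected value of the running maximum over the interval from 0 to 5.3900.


E(max B(s)) = sqrt(2t/pi)
= sqrt(2*5.3900/pi)
= sqrt(3.4314)
= 1.8524

1.8524


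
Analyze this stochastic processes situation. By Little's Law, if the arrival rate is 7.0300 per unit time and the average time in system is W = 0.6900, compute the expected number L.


Little's Law: L = lambda * W
= 7.0300 * 0.6900
= 4.8507

4.8507


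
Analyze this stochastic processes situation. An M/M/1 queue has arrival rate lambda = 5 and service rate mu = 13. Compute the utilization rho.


rho = lambda/mu
= 5/13
= 0.3846

0.3846


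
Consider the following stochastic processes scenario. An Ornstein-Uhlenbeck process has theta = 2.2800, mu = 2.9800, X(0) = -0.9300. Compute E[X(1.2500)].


E[X(t)] = mu + (X(0) - mu)*exp(-theta*t)
= 2.9800 + (-0.9300 - 2.9800)*exp(-2.2800*1.2500)
= 2.9800 + -3.9100 * 0.0578
= 2.7538

2.7538


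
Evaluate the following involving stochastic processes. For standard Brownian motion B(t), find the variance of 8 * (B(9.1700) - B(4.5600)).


Var(alpha*(B(t)-B(s))) = alpha^2 * (t-s)
= 8^2 * (9.1700 - 4.5600)
= 64 * 4.6100
= 295.0400

295.0400


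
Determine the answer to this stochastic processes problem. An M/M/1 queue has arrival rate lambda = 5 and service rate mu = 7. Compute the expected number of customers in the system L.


rho = 5/7 = 0.7143
L = rho/(1-rho)
= 0.7143/0.2857
= 2.5000

2.5000


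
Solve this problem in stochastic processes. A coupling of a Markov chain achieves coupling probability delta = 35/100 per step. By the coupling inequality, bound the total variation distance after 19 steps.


TV distance bound <= (1-delta)^n
= (1 - 0.3500)^19
= 0.6500^19
= 2.7884e-04

2.7884e-04


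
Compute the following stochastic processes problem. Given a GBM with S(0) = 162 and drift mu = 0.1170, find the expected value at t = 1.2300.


E[S(t)] = S(0) * exp(mu * t)
= 162 * exp(0.1170 * 1.2300)
= 162 * 1.1548
= 187.0744

187.0744


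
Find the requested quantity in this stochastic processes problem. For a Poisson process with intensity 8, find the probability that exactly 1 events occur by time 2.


P(N(t)=k) = (lambda*t)^k * exp(-lambda*t) / k!
lambda*t = 16
= 16^1 * exp(-16) / 1!
= 16 * 1.1254e-07 / 1
= 1.8006e-06

1.8006e-06


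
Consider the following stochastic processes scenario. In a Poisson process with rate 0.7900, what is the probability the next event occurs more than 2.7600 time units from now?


P(X > t) = exp(-lambda * t)
= exp(-0.7900 * 2.7600)
= exp(-2.1804) = 0.1130

0.1130


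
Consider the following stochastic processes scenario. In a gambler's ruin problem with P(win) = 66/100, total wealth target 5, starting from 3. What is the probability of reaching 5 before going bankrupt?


Gambler's ruin formula:
r = q/p = 0.3400/0.6600 = 0.5152
P(win) = (1 - r^i)/(1 - r^N)
= (1 - 0.5152^3)/(1 - 0.5152^5)
= 0.8958

0.8958


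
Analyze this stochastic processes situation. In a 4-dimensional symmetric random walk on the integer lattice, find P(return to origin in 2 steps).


P(return in 2 steps) = P(reverse first step) = 1/(2d)
= 1/8
= 0.1250

0.1250


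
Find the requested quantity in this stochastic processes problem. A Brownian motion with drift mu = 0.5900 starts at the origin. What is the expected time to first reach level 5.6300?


Expected first passage time = a/mu
= 5.6300/0.5900
= 9.5424

9.5424


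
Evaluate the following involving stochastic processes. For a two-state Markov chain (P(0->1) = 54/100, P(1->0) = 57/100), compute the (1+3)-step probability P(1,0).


P^4 = P^1 * P^3
Computing via matrix multiplication of the transition matrix.
Entry (1,0) of P^4 = 0.5134

0.5134


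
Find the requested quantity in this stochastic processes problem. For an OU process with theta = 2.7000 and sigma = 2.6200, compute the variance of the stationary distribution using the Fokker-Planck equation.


Stationary variance = sigma^2 / (2*theta)
= 2.6200^2 / (2*2.7000)
= 6.8644 / 5.4000
= 1.2712

1.2712


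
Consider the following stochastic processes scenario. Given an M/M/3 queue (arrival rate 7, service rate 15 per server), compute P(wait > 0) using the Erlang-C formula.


a = lambda/mu = 0.4667
rho = a/c = 0.1556
Erlang-C formula applied:
C(c,a) = 0.0126

0.0126


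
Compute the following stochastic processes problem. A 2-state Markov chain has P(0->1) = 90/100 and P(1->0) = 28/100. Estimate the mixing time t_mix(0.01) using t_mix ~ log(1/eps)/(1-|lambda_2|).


lambda_2 = |1 - p01 - p10| = |1 - 0.9000 - 0.2800| = 0.1800
t_mix ~ log(1/eps)/(1 - |lambda_2|)
= log(100)/(1 - 0.1800) = 4.6052/0.8200
= 5.6161

5.6161


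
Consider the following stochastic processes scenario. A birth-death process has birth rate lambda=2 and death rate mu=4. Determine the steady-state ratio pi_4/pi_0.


For birth-death process, pi_n/pi_0 = (lambda/mu)^n
= (2/4)^4
= 0.0625

0.0625


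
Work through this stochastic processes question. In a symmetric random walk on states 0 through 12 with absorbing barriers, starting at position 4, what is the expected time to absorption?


For symmetric RW on 0,...,N with absorbing barriers, E(i) = i*(N-i)
E(4) = 4 * 8 = 32

32


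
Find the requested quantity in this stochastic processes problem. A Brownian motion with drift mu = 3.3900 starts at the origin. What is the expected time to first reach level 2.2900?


Expected first passage time = a/mu
= 2.2900/3.3900
= 0.6755

0.6755


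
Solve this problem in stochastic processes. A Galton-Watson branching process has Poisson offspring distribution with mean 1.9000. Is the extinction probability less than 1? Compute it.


Since mu = 1.9000 > 1, extinction prob q < 1.
Solve s = exp(mu*(s-1)) iteratively.
q = 0.2328

0.2328


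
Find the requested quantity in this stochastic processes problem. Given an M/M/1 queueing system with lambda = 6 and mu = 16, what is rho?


rho = lambda/mu
= 6/16
= 0.3750

0.3750


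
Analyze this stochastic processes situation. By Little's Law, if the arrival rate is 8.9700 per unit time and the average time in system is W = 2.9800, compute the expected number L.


Little's Law: L = lambda * W
= 8.9700 * 2.9800
= 26.7306

26.7306


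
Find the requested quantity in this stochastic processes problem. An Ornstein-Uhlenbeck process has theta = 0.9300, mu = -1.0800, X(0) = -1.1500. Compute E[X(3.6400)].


E[X(t)] = mu + (X(0) - mu)*exp(-theta*t)
= -1.0800 + (-1.1500 - -1.0800)*exp(-0.9300*3.6400)
= -1.0800 + -0.0700 * 0.0339
= -1.0824

-1.0824


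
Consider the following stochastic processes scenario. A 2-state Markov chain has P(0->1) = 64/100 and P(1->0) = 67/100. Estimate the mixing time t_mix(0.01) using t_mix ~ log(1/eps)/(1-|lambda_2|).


lambda_2 = |1 - p01 - p10| = |1 - 0.6400 - 0.6700| = 0.3100
t_mix ~ log(1/eps)/(1 - |lambda_2|)
= log(100)/(1 - 0.3100) = 4.6052/0.6900
= 6.6742

6.6742


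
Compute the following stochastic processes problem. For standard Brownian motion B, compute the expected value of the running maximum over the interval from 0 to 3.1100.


E(max B(s)) = sqrt(2t/pi)
= sqrt(2*3.1100/pi)
= sqrt(1.9799)
= 1.4071

1.4071


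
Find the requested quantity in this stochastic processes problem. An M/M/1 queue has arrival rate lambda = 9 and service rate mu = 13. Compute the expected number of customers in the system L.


rho = 9/13 = 0.6923
L = rho/(1-rho)
= 0.6923/0.3077
= 2.2500

2.2500


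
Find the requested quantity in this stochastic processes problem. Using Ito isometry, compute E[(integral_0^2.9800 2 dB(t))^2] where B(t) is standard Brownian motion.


By Ito isometry: E[(int f dB)^2] = int f^2 dt
= 2^2 * 2.9800
= 4 * 2.9800 = 11.9200

11.9200


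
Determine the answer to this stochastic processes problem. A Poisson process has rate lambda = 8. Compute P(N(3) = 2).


P(N(t)=k) = (lambda*t)^k * exp(-lambda*t) / k!
lambda*t = 24
= 24^2 * exp(-24) / 2!
= 576 * 3.7751e-11 / 2
= 1.0872e-08

1.0872e-08


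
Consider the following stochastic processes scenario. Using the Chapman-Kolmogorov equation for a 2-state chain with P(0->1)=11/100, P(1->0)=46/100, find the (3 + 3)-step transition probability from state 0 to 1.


P^6 = P^3 * P^3
Computing via matrix multiplication of the transition matrix.
Entry (0,1) of P^6 = 0.1918

0.1918


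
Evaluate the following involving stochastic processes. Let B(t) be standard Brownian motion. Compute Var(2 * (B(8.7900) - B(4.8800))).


Var(alpha*(B(t)-B(s))) = alpha^2 * (t-s)
= 2^2 * (8.7900 - 4.8800)
= 4 * 3.9100
= 15.6400

15.6400


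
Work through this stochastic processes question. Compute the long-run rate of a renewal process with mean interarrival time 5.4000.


Long-run renewal rate = 1/E(X)
= 1/5.4000
= 0.1852

0.1852


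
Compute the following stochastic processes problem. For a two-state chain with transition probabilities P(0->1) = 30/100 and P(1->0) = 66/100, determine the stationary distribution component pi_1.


Stationary distribution: pi_0 = p10/(p01+p10), pi_1 = p01/(p01+p10)
p01 = 0.3000, p10 = 0.6600
pi_1 = 0.3125

0.3125


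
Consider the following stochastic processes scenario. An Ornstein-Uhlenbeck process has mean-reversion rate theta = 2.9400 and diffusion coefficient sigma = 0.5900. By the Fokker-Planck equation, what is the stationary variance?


Stationary variance = sigma^2 / (2*theta)
= 0.5900^2 / (2*2.9400)
= 0.3481 / 5.8800
= 0.0592

0.0592


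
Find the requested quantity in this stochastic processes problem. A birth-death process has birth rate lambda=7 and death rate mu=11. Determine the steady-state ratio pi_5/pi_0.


For birth-death process, pi_n/pi_0 = (lambda/mu)^n
= (7/11)^5
= 0.1044

0.1044


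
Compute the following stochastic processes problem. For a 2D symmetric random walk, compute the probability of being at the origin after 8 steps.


P = C(8,4)^2 / 4^8
= 70^2 / 65536
= 4900 / 65536
= 0.0748

0.0748


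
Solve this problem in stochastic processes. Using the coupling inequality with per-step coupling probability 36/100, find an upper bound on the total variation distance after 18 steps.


TV distance bound <= (1-delta)^n
= (1 - 0.3600)^18
= 0.6400^18
= 3.2452e-04

3.2452e-04


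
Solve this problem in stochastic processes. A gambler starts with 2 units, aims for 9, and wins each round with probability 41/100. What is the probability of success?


Gambler's ruin formula:
r = q/p = 0.5900/0.4100 = 1.4390
P(win) = (1 - r^i)/(1 - r^N)
= (1 - 1.4390^2)/(1 - 1.4390^9)
= 0.0421

0.0421


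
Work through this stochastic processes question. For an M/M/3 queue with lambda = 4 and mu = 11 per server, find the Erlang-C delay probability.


a = lambda/mu = 0.3636
rho = a/c = 0.1212
Erlang-C formula applied:
C(c,a) = 0.0063

0.0063


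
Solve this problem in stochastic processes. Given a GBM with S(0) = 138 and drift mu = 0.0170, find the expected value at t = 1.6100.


E[S(t)] = S(0) * exp(mu * t)
= 138 * exp(0.0170 * 1.6100)
= 138 * 1.0277
= 141.8292

141.8292


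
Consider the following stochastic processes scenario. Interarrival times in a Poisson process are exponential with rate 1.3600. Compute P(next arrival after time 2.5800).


P(X > t) = exp(-lambda * t)
= exp(-1.3600 * 2.5800)
= exp(-3.5088) = 0.0299

0.0299


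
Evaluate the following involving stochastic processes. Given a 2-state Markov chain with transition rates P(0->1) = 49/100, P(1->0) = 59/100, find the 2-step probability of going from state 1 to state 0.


Computing P^2 by matrix multiplication.
P = [[0.5100, 0.4900], [0.5900, 0.4100]]
After raising P to the power 2:
P^2(1,0) = 0.5428

0.5428


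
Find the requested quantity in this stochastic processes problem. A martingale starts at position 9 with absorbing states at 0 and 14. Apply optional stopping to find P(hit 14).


By optional stopping theorem: E(M at tau) = M(0) = 9
P(hit 14)*14 + P(hit 0)*0 = 9
P(hit 14) = (9 - 0)/(14 - 0) = 9/14 = 0.6429

0.6429


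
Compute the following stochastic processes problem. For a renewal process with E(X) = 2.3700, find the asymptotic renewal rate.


Long-run renewal rate = 1/E(X)
= 1/2.3700
= 0.4219

0.4219


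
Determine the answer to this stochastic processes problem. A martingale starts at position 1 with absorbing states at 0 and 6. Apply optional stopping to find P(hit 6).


By optional stopping theorem: E(M at tau) = M(0) = 1
P(hit 6)*6 + P(hit 0)*0 = 1
P(hit 6) = (1 - 0)/(6 - 0) = 1/6 = 0.1667

0.1667


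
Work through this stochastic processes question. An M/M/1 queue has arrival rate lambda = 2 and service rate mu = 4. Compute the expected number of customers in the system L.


rho = 2/4 = 0.5000
L = rho/(1-rho)
= 0.5000/0.5000
= 1.0000

1.0000


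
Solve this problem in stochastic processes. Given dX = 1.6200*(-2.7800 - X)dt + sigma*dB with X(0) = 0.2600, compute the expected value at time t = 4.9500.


E[X(t)] = mu + (X(0) - mu)*exp(-theta*t)
= -2.7800 + (0.2600 - -2.7800)*exp(-1.6200*4.9500)
= -2.7800 + 3.0400 * 3.2915e-04
= -2.7790

-2.7790


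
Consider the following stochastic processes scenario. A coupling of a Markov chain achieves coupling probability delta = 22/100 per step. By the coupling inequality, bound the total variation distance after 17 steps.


TV distance bound <= (1-delta)^n
= (1 - 0.2200)^17
= 0.7800^17
= 0.0146

0.0146


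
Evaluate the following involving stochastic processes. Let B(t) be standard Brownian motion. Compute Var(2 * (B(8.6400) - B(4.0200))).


Var(alpha*(B(t)-B(s))) = alpha^2 * (t-s)
= 2^2 * (8.6400 - 4.0200)
= 4 * 4.6200
= 18.4800

18.4800


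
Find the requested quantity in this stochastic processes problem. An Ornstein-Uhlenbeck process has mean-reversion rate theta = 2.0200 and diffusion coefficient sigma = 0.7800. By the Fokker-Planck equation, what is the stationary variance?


Stationary variance = sigma^2 / (2*theta)
= 0.7800^2 / (2*2.0200)
= 0.6084 / 4.0400
= 0.1506

0.1506


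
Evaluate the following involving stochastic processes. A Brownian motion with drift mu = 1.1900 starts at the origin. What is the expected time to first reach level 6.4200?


Expected first passage time = a/mu
= 6.4200/1.1900
= 5.3950

5.3950


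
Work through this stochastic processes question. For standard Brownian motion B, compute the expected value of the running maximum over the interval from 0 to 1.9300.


E(max B(s)) = sqrt(2t/pi)
= sqrt(2*1.9300/pi)
= sqrt(1.2287)
= 1.1085

1.1085


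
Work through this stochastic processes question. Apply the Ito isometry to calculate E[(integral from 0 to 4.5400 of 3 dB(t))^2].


By Ito isometry: E[(int f dB)^2] = int f^2 dt
= 3^2 * 4.5400
= 9 * 4.5400 = 40.8600

40.8600


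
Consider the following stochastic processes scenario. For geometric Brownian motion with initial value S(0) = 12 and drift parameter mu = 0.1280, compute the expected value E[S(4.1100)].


E[S(t)] = S(0) * exp(mu * t)
= 12 * exp(0.1280 * 4.1100)
= 12 * 1.6923
= 20.3074

20.3074


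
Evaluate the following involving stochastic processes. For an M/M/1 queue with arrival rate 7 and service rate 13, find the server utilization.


rho = lambda/mu
= 7/13
= 0.5385

0.5385


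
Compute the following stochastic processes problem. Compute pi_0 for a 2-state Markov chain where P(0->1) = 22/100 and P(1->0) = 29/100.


Stationary distribution: pi_0 = p10/(p01+p10), pi_1 = p01/(p01+p10)
p01 = 0.2200, p10 = 0.2900
pi_0 = 0.5686

0.5686


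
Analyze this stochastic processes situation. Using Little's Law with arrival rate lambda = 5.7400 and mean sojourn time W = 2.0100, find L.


Little's Law: L = lambda * W
= 5.7400 * 2.0100
= 11.5374

11.5374


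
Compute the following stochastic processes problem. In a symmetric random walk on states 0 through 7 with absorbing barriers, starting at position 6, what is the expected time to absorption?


For symmetric RW on 0,...,N with absorbing barriers, E(i) = i*(N-i)
E(6) = 6 * 1 = 6

6


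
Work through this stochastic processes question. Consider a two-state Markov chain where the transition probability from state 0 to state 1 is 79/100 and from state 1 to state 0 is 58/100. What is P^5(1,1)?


Computing P^5 by matrix multiplication.
P = [[0.2100, 0.7900], [0.5800, 0.4200]]
After raising P to the power 5:
P^5(1,1) = 0.5737

0.5737


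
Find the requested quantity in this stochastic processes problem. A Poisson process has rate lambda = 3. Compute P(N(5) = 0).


P(N(t)=k) = (lambda*t)^k * exp(-lambda*t) / k!
lambda*t = 15
= 15^0 * exp(-15) / 0!
= 1 * 3.0590e-07 / 1
= 3.0590e-07

3.0590e-07


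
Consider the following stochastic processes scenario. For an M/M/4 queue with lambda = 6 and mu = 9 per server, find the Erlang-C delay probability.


a = lambda/mu = 0.6667
rho = a/c = 0.1667
Erlang-C formula applied:
C(c,a) = 0.0051

0.0051


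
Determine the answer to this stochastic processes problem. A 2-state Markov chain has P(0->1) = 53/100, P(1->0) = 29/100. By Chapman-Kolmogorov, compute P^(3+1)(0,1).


P^4 = P^3 * P^1
Computing via matrix multiplication of the transition matrix.
Entry (0,1) of P^4 = 0.6457

0.6457


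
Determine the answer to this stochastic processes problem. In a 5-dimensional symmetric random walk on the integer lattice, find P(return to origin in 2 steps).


P(return in 2 steps) = P(reverse first step) = 1/(2d)
= 1/10
= 0.1000

0.1000


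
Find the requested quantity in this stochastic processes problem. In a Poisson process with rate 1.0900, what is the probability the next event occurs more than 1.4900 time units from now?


P(X > t) = exp(-lambda * t)
= exp(-1.0900 * 1.4900)
= exp(-1.6241) = 0.1971

0.1971


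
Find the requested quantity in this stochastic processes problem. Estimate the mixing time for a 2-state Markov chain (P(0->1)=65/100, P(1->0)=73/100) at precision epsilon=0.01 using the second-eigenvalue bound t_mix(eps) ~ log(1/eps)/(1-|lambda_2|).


lambda_2 = |1 - p01 - p10| = |1 - 0.6500 - 0.7300| = 0.3800
t_mix ~ log(1/eps)/(1 - |lambda_2|)
= log(100)/(1 - 0.3800) = 4.6052/0.6200
= 7.4277

7.4277


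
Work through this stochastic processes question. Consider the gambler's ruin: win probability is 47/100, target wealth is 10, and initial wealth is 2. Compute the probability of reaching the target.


Gambler's ruin formula:
r = q/p = 0.5300/0.4700 = 1.1277
P(win) = (1 - r^i)/(1 - r^N)
= (1 - 1.1277^2)/(1 - 1.1277^10)
= 0.1168

0.1168


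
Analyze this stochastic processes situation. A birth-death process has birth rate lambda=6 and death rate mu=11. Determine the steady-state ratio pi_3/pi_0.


For birth-death process, pi_n/pi_0 = (lambda/mu)^n
= (6/11)^3
= 0.1623

0.1623


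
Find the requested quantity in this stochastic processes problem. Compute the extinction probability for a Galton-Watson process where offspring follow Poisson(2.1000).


Since mu = 2.1000 > 1, extinction prob q < 1.
Solve s = exp(mu*(s-1)) iteratively.
q = 0.1779

0.1779


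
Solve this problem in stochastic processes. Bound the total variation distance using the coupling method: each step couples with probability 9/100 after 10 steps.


TV distance bound <= (1-delta)^n
= (1 - 0.0900)^10
= 0.9100^10
= 0.3894

0.3894


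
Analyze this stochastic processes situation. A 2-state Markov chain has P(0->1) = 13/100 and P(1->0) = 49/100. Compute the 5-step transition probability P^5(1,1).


Computing P^5 by matrix multiplication.
P = [[0.8700, 0.1300], [0.4900, 0.5100]]
After raising P to the power 5:
P^5(1,1) = 0.2159

0.2159


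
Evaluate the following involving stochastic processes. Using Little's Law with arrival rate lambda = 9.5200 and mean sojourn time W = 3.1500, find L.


Little's Law: L = lambda * W
= 9.5200 * 3.1500
= 29.9880

29.9880


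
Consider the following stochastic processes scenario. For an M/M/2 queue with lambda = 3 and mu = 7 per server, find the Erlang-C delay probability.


a = lambda/mu = 0.4286
rho = a/c = 0.2143
Erlang-C formula applied:
C(c,a) = 0.0756

0.0756


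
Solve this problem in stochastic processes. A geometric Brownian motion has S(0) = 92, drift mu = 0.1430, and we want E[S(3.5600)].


E[S(t)] = S(0) * exp(mu * t)
= 92 * exp(0.1430 * 3.5600)
= 92 * 1.6638
= 153.0659

153.0659


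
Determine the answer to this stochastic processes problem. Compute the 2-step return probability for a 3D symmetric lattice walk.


P(return in 2 steps) = P(reverse first step) = 1/(2d)
= 1/6
= 0.1667

0.1667


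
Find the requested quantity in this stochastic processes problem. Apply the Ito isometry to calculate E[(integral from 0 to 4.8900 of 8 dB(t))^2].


By Ito isometry: E[(int f dB)^2] = int f^2 dt
= 8^2 * 4.8900
= 64 * 4.8900 = 312.9600

312.9600


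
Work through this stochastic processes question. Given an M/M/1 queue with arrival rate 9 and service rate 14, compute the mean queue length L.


rho = 9/14 = 0.6429
L = rho/(1-rho)
= 0.6429/0.3571
= 1.8000

1.8000


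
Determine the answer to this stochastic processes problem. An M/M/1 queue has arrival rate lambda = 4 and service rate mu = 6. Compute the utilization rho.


rho = lambda/mu
= 4/6
= 0.6667

0.6667


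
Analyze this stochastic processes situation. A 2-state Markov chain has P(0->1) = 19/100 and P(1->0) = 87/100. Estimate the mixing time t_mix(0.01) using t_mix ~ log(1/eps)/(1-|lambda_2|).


lambda_2 = |1 - p01 - p10| = |1 - 0.1900 - 0.8700| = 0.0600
t_mix ~ log(1/eps)/(1 - |lambda_2|)
= log(100)/(1 - 0.0600) = 4.6052/0.9400
= 4.8991

4.8991


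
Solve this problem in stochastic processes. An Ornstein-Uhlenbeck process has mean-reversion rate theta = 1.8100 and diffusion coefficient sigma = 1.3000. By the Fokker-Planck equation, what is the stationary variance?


Stationary variance = sigma^2 / (2*theta)
= 1.3000^2 / (2*1.8100)
= 1.6900 / 3.6200
= 0.4669

0.4669


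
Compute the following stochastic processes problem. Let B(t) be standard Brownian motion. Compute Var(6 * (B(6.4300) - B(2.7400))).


Var(alpha*(B(t)-B(s))) = alpha^2 * (t-s)
= 6^2 * (6.4300 - 2.7400)
= 36 * 3.6900
= 132.8400

132.8400


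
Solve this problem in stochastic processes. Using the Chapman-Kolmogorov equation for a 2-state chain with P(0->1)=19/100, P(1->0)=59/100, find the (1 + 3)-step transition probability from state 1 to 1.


P^4 = P^1 * P^3
Computing via matrix multiplication of the transition matrix.
Entry (1,1) of P^4 = 0.2454

0.2454


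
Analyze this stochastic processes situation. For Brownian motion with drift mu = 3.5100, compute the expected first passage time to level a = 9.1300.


Expected first passage time = a/mu
= 9.1300/3.5100
= 2.6011

2.6011


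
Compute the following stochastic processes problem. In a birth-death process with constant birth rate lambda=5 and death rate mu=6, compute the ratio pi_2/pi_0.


For birth-death process, pi_n/pi_0 = (lambda/mu)^n
= (5/6)^2
= 0.6944

0.6944


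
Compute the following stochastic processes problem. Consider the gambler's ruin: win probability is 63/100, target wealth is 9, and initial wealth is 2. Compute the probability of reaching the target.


Gambler's ruin formula:
r = q/p = 0.3700/0.6300 = 0.5873
P(win) = (1 - r^i)/(1 - r^N)
= (1 - 0.5873^2)/(1 - 0.5873^9)
= 0.6606

0.6606


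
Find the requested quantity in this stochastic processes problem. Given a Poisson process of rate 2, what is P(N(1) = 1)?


P(N(t)=k) = (lambda*t)^k * exp(-lambda*t) / k!
lambda*t = 2
= 2^1 * exp(-2) / 1!
= 2 * 0.1353 / 1
= 0.2707

0.2707


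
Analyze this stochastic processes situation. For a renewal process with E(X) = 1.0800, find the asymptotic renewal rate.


Long-run renewal rate = 1/E(X)
= 1/1.0800
= 0.9259

0.9259


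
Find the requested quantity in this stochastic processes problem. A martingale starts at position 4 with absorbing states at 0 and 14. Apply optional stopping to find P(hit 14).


By optional stopping theorem: E(M at tau) = M(0) = 4
P(hit 14)*14 + P(hit 0)*0 = 4
P(hit 14) = (4 - 0)/(14 - 0) = 2/7 = 0.2857

0.2857


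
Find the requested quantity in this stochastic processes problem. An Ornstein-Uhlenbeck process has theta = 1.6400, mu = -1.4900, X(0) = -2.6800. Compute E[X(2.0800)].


E[X(t)] = mu + (X(0) - mu)*exp(-theta*t)
= -1.4900 + (-2.6800 - -1.4900)*exp(-1.6400*2.0800)
= -1.4900 + -1.1900 * 0.0330
= -1.5293

-1.5293


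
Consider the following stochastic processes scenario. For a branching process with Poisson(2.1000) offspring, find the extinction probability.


Since mu = 2.1000 > 1, extinction prob q < 1.
Solve s = exp(mu*(s-1)) iteratively.
q = 0.1779

0.1779


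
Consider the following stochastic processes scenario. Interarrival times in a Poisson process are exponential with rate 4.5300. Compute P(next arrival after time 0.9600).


P(X > t) = exp(-lambda * t)
= exp(-4.5300 * 0.9600)
= exp(-4.3488) = 0.0129

0.0129


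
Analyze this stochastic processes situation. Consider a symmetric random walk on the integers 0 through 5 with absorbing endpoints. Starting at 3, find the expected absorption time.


For symmetric RW on 0,...,N with absorbing barriers, E(i) = i*(N-i)
E(3) = 3 * 2 = 6

6


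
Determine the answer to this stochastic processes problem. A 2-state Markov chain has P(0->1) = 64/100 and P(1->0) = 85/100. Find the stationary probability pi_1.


Stationary distribution: pi_0 = p10/(p01+p10), pi_1 = p01/(p01+p10)
p01 = 0.6400, p10 = 0.8500
pi_1 = 0.4295

0.4295


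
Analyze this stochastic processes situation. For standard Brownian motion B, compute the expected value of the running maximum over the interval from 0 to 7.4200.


E(max B(s)) = sqrt(2t/pi)
= sqrt(2*7.4200/pi)
= sqrt(4.7237)
= 2.1734

2.1734


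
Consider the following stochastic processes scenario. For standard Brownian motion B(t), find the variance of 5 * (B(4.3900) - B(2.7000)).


Var(alpha*(B(t)-B(s))) = alpha^2 * (t-s)
= 5^2 * (4.3900 - 2.7000)
= 25 * 1.6900
= 42.2500

42.2500


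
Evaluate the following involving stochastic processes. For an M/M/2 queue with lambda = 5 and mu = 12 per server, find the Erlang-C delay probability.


a = lambda/mu = 0.4167
rho = a/c = 0.2083
Erlang-C formula applied:
C(c,a) = 0.0718

0.0718


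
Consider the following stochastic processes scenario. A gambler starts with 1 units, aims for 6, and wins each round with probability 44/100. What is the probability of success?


Gambler's ruin formula:
r = q/p = 0.5600/0.4400 = 1.2727
P(win) = (1 - r^i)/(1 - r^N)
= (1 - 1.2727^1)/(1 - 1.2727^6)
= 0.0839

0.0839


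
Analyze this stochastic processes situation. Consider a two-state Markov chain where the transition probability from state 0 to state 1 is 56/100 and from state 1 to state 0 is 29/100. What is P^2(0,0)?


Computing P^2 by matrix multiplication.
P = [[0.4400, 0.5600], [0.2900, 0.7100]]
After raising P to the power 2:
P^2(0,0) = 0.3560

0.3560


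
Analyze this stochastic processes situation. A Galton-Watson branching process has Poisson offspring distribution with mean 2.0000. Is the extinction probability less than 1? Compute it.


Since mu = 2.0000 > 1, extinction prob q < 1.
Solve s = exp(mu*(s-1)) iteratively.
q = 0.2032

0.2032


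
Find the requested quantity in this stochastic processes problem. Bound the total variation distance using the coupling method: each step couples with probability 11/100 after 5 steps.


TV distance bound <= (1-delta)^n
= (1 - 0.1100)^5
= 0.8900^5
= 0.5584

0.5584


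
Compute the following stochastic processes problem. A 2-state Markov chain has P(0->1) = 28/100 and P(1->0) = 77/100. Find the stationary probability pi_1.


Stationary distribution: pi_0 = p10/(p01+p10), pi_1 = p01/(p01+p10)
p01 = 0.2800, p10 = 0.7700
pi_1 = 0.2667

0.2667


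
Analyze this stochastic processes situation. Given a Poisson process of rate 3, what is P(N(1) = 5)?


P(N(t)=k) = (lambda*t)^k * exp(-lambda*t) / k!
lambda*t = 3
= 3^5 * exp(-3) / 5!
= 243 * 0.0498 / 120
= 0.1008

0.1008


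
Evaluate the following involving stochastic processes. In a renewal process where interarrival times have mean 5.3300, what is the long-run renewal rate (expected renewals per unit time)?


Long-run renewal rate = 1/E(X)
= 1/5.3300
= 0.1876

0.1876


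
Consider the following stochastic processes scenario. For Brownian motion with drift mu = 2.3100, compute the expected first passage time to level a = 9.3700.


Expected first passage time = a/mu
= 9.3700/2.3100
= 4.0563

4.0563


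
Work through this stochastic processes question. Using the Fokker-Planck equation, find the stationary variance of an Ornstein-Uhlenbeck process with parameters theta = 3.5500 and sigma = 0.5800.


Stationary variance = sigma^2 / (2*theta)
= 0.5800^2 / (2*3.5500)
= 0.3364 / 7.1000
= 0.0474

0.0474


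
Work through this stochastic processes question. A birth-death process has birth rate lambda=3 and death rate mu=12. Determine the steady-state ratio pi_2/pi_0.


For birth-death process, pi_n/pi_0 = (lambda/mu)^n
= (3/12)^2
= 0.0625

0.0625


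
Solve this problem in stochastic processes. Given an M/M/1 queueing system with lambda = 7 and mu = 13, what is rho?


rho = lambda/mu
= 7/13
= 0.5385

0.5385


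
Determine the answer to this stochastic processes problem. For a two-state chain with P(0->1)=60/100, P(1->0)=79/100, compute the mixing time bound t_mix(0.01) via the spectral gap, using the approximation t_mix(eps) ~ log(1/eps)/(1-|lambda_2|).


lambda_2 = |1 - p01 - p10| = |1 - 0.6000 - 0.7900| = 0.3900
t_mix ~ log(1/eps)/(1 - |lambda_2|)
= log(100)/(1 - 0.3900) = 4.6052/0.6100
= 7.5495

7.5495


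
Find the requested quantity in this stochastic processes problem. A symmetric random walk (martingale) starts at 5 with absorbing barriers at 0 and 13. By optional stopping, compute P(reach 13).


By optional stopping theorem: E(M at tau) = M(0) = 5
P(hit 13)*13 + P(hit 0)*0 = 5
P(hit 13) = (5 - 0)/(13 - 0) = 5/13 = 0.3846

0.3846


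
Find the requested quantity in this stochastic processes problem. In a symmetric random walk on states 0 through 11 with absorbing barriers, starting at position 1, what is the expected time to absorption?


For symmetric RW on 0,...,N with absorbing barriers, E(i) = i*(N-i)
E(1) = 1 * 10 = 10

10


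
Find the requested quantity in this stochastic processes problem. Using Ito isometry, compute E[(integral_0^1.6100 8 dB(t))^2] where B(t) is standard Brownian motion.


By Ito isometry: E[(int f dB)^2] = int f^2 dt
= 8^2 * 1.6100
= 64 * 1.6100 = 103.0400

103.0400


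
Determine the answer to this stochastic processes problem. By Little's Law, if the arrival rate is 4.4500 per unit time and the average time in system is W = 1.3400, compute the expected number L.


Little's Law: L = lambda * W
= 4.4500 * 1.3400
= 5.9630

5.9630


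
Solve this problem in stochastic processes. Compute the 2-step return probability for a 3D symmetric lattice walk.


P(return in 2 steps) = P(reverse first step) = 1/(2d)
= 1/6
= 0.1667

0.1667


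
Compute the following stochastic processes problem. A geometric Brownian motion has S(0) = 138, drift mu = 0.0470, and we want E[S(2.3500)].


E[S(t)] = S(0) * exp(mu * t)
= 138 * exp(0.0470 * 2.3500)
= 138 * 1.1168
= 154.1157

154.1157


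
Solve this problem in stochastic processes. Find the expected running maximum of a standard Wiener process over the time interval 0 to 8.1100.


E(max B(s)) = sqrt(2t/pi)
= sqrt(2*8.1100/pi)
= sqrt(5.1630)
= 2.2722

2.2722


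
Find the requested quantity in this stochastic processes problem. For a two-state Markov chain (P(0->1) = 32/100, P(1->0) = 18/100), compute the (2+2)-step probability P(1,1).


P^4 = P^2 * P^2
Computing via matrix multiplication of the transition matrix.
Entry (1,1) of P^4 = 0.6625

0.6625


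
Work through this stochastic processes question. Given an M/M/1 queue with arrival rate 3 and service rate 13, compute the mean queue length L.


rho = 3/13 = 0.2308
L = rho/(1-rho)
= 0.2308/0.7692
= 0.3000

0.3000


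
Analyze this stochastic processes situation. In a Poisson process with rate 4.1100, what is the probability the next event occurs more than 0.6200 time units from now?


P(X > t) = exp(-lambda * t)
= exp(-4.1100 * 0.6200)
= exp(-2.5482) = 0.0782

0.0782


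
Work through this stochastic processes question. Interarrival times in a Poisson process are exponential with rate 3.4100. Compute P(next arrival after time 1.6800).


P(X > t) = exp(-lambda * t)
= exp(-3.4100 * 1.6800)
= exp(-5.7288) = 0.0033

0.0033


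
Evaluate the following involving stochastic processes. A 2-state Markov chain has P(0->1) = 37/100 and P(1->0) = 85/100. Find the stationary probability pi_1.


Stationary distribution: pi_0 = p10/(p01+p10), pi_1 = p01/(p01+p10)
p01 = 0.3700, p10 = 0.8500
pi_1 = 0.3033

0.3033


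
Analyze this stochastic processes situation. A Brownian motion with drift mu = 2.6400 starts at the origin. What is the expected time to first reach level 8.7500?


Expected first passage time = a/mu
= 8.7500/2.6400
= 3.3144

3.3144


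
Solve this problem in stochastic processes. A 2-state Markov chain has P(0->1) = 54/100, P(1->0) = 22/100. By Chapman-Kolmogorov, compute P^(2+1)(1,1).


P^3 = P^2 * P^1
Computing via matrix multiplication of the transition matrix.
Entry (1,1) of P^3 = 0.7145

0.7145


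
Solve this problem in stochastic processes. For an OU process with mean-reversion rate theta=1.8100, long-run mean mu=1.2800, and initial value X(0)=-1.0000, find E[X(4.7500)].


E[X(t)] = mu + (X(0) - mu)*exp(-theta*t)
= 1.2800 + (-1.0000 - 1.2800)*exp(-1.8100*4.7500)
= 1.2800 + -2.2800 * 1.8457e-04
= 1.2796

1.2796


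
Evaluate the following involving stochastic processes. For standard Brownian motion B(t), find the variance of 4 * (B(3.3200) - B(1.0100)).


Var(alpha*(B(t)-B(s))) = alpha^2 * (t-s)
= 4^2 * (3.3200 - 1.0100)
= 16 * 2.3100
= 36.9600

36.9600


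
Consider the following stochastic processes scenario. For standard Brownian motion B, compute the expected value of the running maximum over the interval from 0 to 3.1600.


E(max B(s)) = sqrt(2t/pi)
= sqrt(2*3.1600/pi)
= sqrt(2.0117)
= 1.4184

1.4184


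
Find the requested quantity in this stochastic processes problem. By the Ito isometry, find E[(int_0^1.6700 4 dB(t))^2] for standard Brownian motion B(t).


By Ito isometry: E[(int f dB)^2] = int f^2 dt
= 4^2 * 1.6700
= 16 * 1.6700 = 26.7200

26.7200


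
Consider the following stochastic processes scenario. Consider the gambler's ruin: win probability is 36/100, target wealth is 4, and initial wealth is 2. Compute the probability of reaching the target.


Gambler's ruin formula:
r = q/p = 0.6400/0.3600 = 1.7778
P(win) = (1 - r^i)/(1 - r^N)
= (1 - 1.7778^2)/(1 - 1.7778^4)
= 0.2404

0.2404


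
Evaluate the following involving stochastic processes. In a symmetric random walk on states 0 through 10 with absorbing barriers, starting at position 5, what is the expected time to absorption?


For symmetric RW on 0,...,N with absorbing barriers, E(i) = i*(N-i)
E(5) = 5 * 5 = 25

25


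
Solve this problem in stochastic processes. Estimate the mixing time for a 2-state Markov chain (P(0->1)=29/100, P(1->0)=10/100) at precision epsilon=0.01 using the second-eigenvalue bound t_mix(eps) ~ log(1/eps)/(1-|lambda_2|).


lambda_2 = |1 - p01 - p10| = |1 - 0.2900 - 0.1000| = 0.6100
t_mix ~ log(1/eps)/(1 - |lambda_2|)
= log(100)/(1 - 0.6100) = 4.6052/0.3900
= 11.8081

11.8081


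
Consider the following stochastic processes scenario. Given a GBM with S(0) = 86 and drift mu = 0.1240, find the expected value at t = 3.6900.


E[S(t)] = S(0) * exp(mu * t)
= 86 * exp(0.1240 * 3.6900)
= 86 * 1.5802
= 135.8984

135.8984


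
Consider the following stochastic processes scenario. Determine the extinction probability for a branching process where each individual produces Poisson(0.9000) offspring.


Since mu = 0.9000 <= 1, extinction probability = 1.

1.0000


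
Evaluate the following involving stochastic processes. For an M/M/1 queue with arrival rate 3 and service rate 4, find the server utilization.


rho = lambda/mu
= 3/4
= 0.7500

0.7500


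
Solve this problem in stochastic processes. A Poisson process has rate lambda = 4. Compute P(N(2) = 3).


P(N(t)=k) = (lambda*t)^k * exp(-lambda*t) / k!
lambda*t = 8
= 8^3 * exp(-8) / 3!
= 512 * 3.3546e-04 / 6
= 0.0286

0.0286


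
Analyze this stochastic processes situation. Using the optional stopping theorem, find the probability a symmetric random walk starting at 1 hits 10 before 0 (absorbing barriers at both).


By optional stopping theorem: E(M at tau) = M(0) = 1
P(hit 10)*10 + P(hit 0)*0 = 1
P(hit 10) = (1 - 0)/(10 - 0) = 1/10 = 0.1000

0.1000


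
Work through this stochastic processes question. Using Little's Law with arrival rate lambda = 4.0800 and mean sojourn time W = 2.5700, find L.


Little's Law: L = lambda * W
= 4.0800 * 2.5700
= 10.4856

10.4856


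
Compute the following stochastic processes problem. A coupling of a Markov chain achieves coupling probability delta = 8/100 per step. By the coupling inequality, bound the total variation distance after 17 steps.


TV distance bound <= (1-delta)^n
= (1 - 0.0800)^17
= 0.9200^17
= 0.2423

0.2423


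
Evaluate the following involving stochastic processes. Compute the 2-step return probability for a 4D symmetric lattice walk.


P(return in 2 steps) = P(reverse first step) = 1/(2d)
= 1/8
= 0.1250

0.1250


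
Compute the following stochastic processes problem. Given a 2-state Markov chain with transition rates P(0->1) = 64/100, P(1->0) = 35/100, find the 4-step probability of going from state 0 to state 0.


Computing P^4 by matrix multiplication.
P = [[0.3600, 0.6400], [0.3500, 0.6500]]
After raising P to the power 4:
P^4(0,0) = 0.3535

0.3535


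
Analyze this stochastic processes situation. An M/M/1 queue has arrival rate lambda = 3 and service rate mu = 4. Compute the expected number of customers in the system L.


rho = 3/4 = 0.7500
L = rho/(1-rho)
= 0.7500/0.2500
= 3.0000

3.0000


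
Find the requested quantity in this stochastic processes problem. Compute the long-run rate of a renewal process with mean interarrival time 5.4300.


Long-run renewal rate = 1/E(X)
= 1/5.4300
= 0.1842

0.1842


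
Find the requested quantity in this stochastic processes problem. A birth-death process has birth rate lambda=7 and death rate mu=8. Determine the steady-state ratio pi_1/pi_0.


For birth-death process, pi_n/pi_0 = (lambda/mu)^n
= (7/8)^1
= 0.8750

0.8750
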